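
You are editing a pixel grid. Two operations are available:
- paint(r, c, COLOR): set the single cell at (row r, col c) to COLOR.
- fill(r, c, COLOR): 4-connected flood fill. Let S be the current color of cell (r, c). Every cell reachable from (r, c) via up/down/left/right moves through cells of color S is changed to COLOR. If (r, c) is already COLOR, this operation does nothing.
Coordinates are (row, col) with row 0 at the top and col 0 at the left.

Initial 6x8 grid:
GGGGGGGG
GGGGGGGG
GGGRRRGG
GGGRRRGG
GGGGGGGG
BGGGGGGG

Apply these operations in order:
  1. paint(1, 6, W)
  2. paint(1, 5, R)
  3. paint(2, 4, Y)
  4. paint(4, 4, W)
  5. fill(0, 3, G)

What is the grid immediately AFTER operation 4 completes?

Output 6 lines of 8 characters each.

After op 1 paint(1,6,W):
GGGGGGGG
GGGGGGWG
GGGRRRGG
GGGRRRGG
GGGGGGGG
BGGGGGGG
After op 2 paint(1,5,R):
GGGGGGGG
GGGGGRWG
GGGRRRGG
GGGRRRGG
GGGGGGGG
BGGGGGGG
After op 3 paint(2,4,Y):
GGGGGGGG
GGGGGRWG
GGGRYRGG
GGGRRRGG
GGGGGGGG
BGGGGGGG
After op 4 paint(4,4,W):
GGGGGGGG
GGGGGRWG
GGGRYRGG
GGGRRRGG
GGGGWGGG
BGGGGGGG

Answer: GGGGGGGG
GGGGGRWG
GGGRYRGG
GGGRRRGG
GGGGWGGG
BGGGGGGG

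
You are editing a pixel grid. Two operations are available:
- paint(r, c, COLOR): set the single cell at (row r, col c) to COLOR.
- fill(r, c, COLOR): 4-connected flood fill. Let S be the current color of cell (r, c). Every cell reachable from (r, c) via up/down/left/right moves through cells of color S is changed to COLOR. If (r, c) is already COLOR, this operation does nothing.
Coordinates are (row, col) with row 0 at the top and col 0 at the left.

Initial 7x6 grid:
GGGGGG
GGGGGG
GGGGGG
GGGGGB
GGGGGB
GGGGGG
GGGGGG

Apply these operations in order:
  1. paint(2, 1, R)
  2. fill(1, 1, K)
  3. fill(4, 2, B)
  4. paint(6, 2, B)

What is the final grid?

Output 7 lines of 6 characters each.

Answer: BBBBBB
BBBBBB
BRBBBB
BBBBBB
BBBBBB
BBBBBB
BBBBBB

Derivation:
After op 1 paint(2,1,R):
GGGGGG
GGGGGG
GRGGGG
GGGGGB
GGGGGB
GGGGGG
GGGGGG
After op 2 fill(1,1,K) [39 cells changed]:
KKKKKK
KKKKKK
KRKKKK
KKKKKB
KKKKKB
KKKKKK
KKKKKK
After op 3 fill(4,2,B) [39 cells changed]:
BBBBBB
BBBBBB
BRBBBB
BBBBBB
BBBBBB
BBBBBB
BBBBBB
After op 4 paint(6,2,B):
BBBBBB
BBBBBB
BRBBBB
BBBBBB
BBBBBB
BBBBBB
BBBBBB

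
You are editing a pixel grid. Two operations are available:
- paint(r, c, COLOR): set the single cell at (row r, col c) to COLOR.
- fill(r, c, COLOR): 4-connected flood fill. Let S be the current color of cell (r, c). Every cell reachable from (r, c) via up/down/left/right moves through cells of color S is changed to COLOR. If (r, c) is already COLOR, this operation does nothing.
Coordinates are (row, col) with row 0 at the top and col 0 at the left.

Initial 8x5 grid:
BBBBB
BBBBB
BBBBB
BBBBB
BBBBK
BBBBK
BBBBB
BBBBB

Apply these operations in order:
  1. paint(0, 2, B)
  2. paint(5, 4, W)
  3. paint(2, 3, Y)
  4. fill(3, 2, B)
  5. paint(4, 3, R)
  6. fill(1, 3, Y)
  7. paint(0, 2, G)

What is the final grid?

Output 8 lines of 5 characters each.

After op 1 paint(0,2,B):
BBBBB
BBBBB
BBBBB
BBBBB
BBBBK
BBBBK
BBBBB
BBBBB
After op 2 paint(5,4,W):
BBBBB
BBBBB
BBBBB
BBBBB
BBBBK
BBBBW
BBBBB
BBBBB
After op 3 paint(2,3,Y):
BBBBB
BBBBB
BBBYB
BBBBB
BBBBK
BBBBW
BBBBB
BBBBB
After op 4 fill(3,2,B) [0 cells changed]:
BBBBB
BBBBB
BBBYB
BBBBB
BBBBK
BBBBW
BBBBB
BBBBB
After op 5 paint(4,3,R):
BBBBB
BBBBB
BBBYB
BBBBB
BBBRK
BBBBW
BBBBB
BBBBB
After op 6 fill(1,3,Y) [36 cells changed]:
YYYYY
YYYYY
YYYYY
YYYYY
YYYRK
YYYYW
YYYYY
YYYYY
After op 7 paint(0,2,G):
YYGYY
YYYYY
YYYYY
YYYYY
YYYRK
YYYYW
YYYYY
YYYYY

Answer: YYGYY
YYYYY
YYYYY
YYYYY
YYYRK
YYYYW
YYYYY
YYYYY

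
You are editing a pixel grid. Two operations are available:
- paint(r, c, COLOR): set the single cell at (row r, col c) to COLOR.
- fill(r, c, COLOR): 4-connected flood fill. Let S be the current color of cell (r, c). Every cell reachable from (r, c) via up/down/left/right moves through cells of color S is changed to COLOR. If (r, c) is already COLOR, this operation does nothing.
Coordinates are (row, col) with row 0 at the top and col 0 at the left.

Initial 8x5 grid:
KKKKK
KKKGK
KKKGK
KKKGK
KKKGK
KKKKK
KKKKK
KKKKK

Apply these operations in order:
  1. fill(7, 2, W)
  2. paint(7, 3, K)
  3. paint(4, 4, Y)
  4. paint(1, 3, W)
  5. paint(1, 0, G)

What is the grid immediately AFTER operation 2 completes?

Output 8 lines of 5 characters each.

After op 1 fill(7,2,W) [36 cells changed]:
WWWWW
WWWGW
WWWGW
WWWGW
WWWGW
WWWWW
WWWWW
WWWWW
After op 2 paint(7,3,K):
WWWWW
WWWGW
WWWGW
WWWGW
WWWGW
WWWWW
WWWWW
WWWKW

Answer: WWWWW
WWWGW
WWWGW
WWWGW
WWWGW
WWWWW
WWWWW
WWWKW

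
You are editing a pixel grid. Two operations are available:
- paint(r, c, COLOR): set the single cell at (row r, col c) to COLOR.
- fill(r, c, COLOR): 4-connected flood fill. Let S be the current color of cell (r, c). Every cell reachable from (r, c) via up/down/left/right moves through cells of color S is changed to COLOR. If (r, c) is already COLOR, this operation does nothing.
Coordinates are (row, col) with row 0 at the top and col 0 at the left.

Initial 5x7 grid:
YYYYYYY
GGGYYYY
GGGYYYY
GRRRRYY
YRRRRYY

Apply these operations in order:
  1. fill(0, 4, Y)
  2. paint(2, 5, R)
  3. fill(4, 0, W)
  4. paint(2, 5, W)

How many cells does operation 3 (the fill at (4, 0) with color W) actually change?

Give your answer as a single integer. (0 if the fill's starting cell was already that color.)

After op 1 fill(0,4,Y) [0 cells changed]:
YYYYYYY
GGGYYYY
GGGYYYY
GRRRRYY
YRRRRYY
After op 2 paint(2,5,R):
YYYYYYY
GGGYYYY
GGGYYRY
GRRRRYY
YRRRRYY
After op 3 fill(4,0,W) [1 cells changed]:
YYYYYYY
GGGYYYY
GGGYYRY
GRRRRYY
WRRRRYY

Answer: 1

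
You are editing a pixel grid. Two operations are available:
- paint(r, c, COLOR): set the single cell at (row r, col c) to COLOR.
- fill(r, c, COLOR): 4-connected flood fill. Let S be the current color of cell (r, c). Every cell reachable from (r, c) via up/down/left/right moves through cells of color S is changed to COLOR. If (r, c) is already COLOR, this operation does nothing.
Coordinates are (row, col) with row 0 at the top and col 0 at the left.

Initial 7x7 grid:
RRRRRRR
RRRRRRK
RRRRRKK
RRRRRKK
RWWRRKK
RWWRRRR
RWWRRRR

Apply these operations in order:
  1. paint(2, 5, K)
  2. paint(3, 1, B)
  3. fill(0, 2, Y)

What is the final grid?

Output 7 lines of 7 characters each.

After op 1 paint(2,5,K):
RRRRRRR
RRRRRRK
RRRRRKK
RRRRRKK
RWWRRKK
RWWRRRR
RWWRRRR
After op 2 paint(3,1,B):
RRRRRRR
RRRRRRK
RRRRRKK
RBRRRKK
RWWRRKK
RWWRRRR
RWWRRRR
After op 3 fill(0,2,Y) [35 cells changed]:
YYYYYYY
YYYYYYK
YYYYYKK
YBYYYKK
YWWYYKK
YWWYYYY
YWWYYYY

Answer: YYYYYYY
YYYYYYK
YYYYYKK
YBYYYKK
YWWYYKK
YWWYYYY
YWWYYYY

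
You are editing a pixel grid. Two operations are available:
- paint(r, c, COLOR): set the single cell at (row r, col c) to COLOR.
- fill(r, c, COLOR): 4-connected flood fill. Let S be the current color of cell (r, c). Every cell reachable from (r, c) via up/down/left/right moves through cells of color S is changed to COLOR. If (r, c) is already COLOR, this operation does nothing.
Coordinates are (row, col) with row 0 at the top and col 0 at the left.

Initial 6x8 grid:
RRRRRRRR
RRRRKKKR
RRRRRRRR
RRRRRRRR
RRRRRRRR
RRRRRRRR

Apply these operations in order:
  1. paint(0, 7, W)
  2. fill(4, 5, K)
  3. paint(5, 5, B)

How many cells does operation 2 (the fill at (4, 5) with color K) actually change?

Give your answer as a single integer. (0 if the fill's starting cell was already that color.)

Answer: 44

Derivation:
After op 1 paint(0,7,W):
RRRRRRRW
RRRRKKKR
RRRRRRRR
RRRRRRRR
RRRRRRRR
RRRRRRRR
After op 2 fill(4,5,K) [44 cells changed]:
KKKKKKKW
KKKKKKKK
KKKKKKKK
KKKKKKKK
KKKKKKKK
KKKKKKKK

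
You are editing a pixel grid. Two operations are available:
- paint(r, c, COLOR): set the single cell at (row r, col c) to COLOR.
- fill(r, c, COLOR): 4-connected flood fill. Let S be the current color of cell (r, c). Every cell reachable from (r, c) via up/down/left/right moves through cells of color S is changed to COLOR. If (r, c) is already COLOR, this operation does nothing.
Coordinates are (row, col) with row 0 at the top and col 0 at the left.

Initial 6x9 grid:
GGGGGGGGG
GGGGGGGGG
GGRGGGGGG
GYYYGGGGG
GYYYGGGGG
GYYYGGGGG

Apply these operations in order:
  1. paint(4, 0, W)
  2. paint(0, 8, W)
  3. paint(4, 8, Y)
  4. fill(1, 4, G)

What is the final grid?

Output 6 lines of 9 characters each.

After op 1 paint(4,0,W):
GGGGGGGGG
GGGGGGGGG
GGRGGGGGG
GYYYGGGGG
WYYYGGGGG
GYYYGGGGG
After op 2 paint(0,8,W):
GGGGGGGGW
GGGGGGGGG
GGRGGGGGG
GYYYGGGGG
WYYYGGGGG
GYYYGGGGG
After op 3 paint(4,8,Y):
GGGGGGGGW
GGGGGGGGG
GGRGGGGGG
GYYYGGGGG
WYYYGGGGY
GYYYGGGGG
After op 4 fill(1,4,G) [0 cells changed]:
GGGGGGGGW
GGGGGGGGG
GGRGGGGGG
GYYYGGGGG
WYYYGGGGY
GYYYGGGGG

Answer: GGGGGGGGW
GGGGGGGGG
GGRGGGGGG
GYYYGGGGG
WYYYGGGGY
GYYYGGGGG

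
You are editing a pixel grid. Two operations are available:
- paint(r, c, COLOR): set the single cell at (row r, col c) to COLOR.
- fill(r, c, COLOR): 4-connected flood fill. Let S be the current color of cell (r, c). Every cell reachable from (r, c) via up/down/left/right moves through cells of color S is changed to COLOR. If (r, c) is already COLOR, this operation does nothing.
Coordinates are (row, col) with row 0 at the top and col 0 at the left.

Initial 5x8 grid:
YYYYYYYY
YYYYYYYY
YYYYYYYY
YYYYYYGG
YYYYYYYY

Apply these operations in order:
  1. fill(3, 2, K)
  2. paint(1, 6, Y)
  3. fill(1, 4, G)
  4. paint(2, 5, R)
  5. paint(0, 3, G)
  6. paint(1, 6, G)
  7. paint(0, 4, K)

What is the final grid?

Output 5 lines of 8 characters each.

Answer: GGGGKGGG
GGGGGGGG
GGGGGRGG
GGGGGGGG
GGGGGGGG

Derivation:
After op 1 fill(3,2,K) [38 cells changed]:
KKKKKKKK
KKKKKKKK
KKKKKKKK
KKKKKKGG
KKKKKKKK
After op 2 paint(1,6,Y):
KKKKKKKK
KKKKKKYK
KKKKKKKK
KKKKKKGG
KKKKKKKK
After op 3 fill(1,4,G) [37 cells changed]:
GGGGGGGG
GGGGGGYG
GGGGGGGG
GGGGGGGG
GGGGGGGG
After op 4 paint(2,5,R):
GGGGGGGG
GGGGGGYG
GGGGGRGG
GGGGGGGG
GGGGGGGG
After op 5 paint(0,3,G):
GGGGGGGG
GGGGGGYG
GGGGGRGG
GGGGGGGG
GGGGGGGG
After op 6 paint(1,6,G):
GGGGGGGG
GGGGGGGG
GGGGGRGG
GGGGGGGG
GGGGGGGG
After op 7 paint(0,4,K):
GGGGKGGG
GGGGGGGG
GGGGGRGG
GGGGGGGG
GGGGGGGG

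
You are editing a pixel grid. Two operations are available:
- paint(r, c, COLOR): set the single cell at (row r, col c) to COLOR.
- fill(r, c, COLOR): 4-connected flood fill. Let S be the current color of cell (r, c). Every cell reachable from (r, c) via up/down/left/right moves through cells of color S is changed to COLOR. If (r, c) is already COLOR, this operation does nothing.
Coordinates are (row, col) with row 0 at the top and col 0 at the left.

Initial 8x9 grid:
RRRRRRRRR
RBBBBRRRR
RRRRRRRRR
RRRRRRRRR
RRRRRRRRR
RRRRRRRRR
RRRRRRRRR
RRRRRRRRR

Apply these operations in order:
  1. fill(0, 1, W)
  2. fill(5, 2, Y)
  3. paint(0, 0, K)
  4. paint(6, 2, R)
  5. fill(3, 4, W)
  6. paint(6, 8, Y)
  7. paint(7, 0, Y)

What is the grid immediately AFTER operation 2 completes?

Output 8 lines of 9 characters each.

After op 1 fill(0,1,W) [68 cells changed]:
WWWWWWWWW
WBBBBWWWW
WWWWWWWWW
WWWWWWWWW
WWWWWWWWW
WWWWWWWWW
WWWWWWWWW
WWWWWWWWW
After op 2 fill(5,2,Y) [68 cells changed]:
YYYYYYYYY
YBBBBYYYY
YYYYYYYYY
YYYYYYYYY
YYYYYYYYY
YYYYYYYYY
YYYYYYYYY
YYYYYYYYY

Answer: YYYYYYYYY
YBBBBYYYY
YYYYYYYYY
YYYYYYYYY
YYYYYYYYY
YYYYYYYYY
YYYYYYYYY
YYYYYYYYY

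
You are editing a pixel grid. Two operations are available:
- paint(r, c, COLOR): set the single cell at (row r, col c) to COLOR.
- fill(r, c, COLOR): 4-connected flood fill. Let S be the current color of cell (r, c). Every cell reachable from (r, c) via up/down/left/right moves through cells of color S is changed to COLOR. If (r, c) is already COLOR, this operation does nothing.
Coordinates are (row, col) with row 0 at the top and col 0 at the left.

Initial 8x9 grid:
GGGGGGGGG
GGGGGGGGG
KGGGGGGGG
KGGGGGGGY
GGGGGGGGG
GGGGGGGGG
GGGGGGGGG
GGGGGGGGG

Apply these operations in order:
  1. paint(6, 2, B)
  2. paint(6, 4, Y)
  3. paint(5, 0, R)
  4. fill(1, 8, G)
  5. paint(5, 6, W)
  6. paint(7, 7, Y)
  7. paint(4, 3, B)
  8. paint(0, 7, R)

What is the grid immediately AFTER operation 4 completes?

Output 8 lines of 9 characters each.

Answer: GGGGGGGGG
GGGGGGGGG
KGGGGGGGG
KGGGGGGGY
GGGGGGGGG
RGGGGGGGG
GGBGYGGGG
GGGGGGGGG

Derivation:
After op 1 paint(6,2,B):
GGGGGGGGG
GGGGGGGGG
KGGGGGGGG
KGGGGGGGY
GGGGGGGGG
GGGGGGGGG
GGBGGGGGG
GGGGGGGGG
After op 2 paint(6,4,Y):
GGGGGGGGG
GGGGGGGGG
KGGGGGGGG
KGGGGGGGY
GGGGGGGGG
GGGGGGGGG
GGBGYGGGG
GGGGGGGGG
After op 3 paint(5,0,R):
GGGGGGGGG
GGGGGGGGG
KGGGGGGGG
KGGGGGGGY
GGGGGGGGG
RGGGGGGGG
GGBGYGGGG
GGGGGGGGG
After op 4 fill(1,8,G) [0 cells changed]:
GGGGGGGGG
GGGGGGGGG
KGGGGGGGG
KGGGGGGGY
GGGGGGGGG
RGGGGGGGG
GGBGYGGGG
GGGGGGGGG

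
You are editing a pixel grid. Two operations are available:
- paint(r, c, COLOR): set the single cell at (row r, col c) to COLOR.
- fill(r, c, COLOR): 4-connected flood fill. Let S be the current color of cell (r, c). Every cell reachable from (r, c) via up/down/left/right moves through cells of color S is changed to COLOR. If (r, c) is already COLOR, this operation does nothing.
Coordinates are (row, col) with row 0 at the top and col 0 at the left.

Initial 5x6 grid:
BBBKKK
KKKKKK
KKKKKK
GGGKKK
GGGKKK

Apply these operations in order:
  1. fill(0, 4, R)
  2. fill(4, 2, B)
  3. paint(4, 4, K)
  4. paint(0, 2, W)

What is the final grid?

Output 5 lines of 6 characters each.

Answer: BBWRRR
RRRRRR
RRRRRR
BBBRRR
BBBRKR

Derivation:
After op 1 fill(0,4,R) [21 cells changed]:
BBBRRR
RRRRRR
RRRRRR
GGGRRR
GGGRRR
After op 2 fill(4,2,B) [6 cells changed]:
BBBRRR
RRRRRR
RRRRRR
BBBRRR
BBBRRR
After op 3 paint(4,4,K):
BBBRRR
RRRRRR
RRRRRR
BBBRRR
BBBRKR
After op 4 paint(0,2,W):
BBWRRR
RRRRRR
RRRRRR
BBBRRR
BBBRKR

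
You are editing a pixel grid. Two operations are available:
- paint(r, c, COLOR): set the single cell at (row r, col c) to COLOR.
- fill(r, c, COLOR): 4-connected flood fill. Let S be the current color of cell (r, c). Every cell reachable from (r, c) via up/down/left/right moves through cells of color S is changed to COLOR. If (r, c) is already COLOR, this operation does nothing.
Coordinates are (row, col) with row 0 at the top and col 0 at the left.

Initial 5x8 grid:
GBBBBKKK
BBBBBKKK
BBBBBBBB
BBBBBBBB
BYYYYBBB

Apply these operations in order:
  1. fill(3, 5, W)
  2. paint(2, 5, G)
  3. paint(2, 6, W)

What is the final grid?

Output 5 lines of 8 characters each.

After op 1 fill(3,5,W) [29 cells changed]:
GWWWWKKK
WWWWWKKK
WWWWWWWW
WWWWWWWW
WYYYYWWW
After op 2 paint(2,5,G):
GWWWWKKK
WWWWWKKK
WWWWWGWW
WWWWWWWW
WYYYYWWW
After op 3 paint(2,6,W):
GWWWWKKK
WWWWWKKK
WWWWWGWW
WWWWWWWW
WYYYYWWW

Answer: GWWWWKKK
WWWWWKKK
WWWWWGWW
WWWWWWWW
WYYYYWWW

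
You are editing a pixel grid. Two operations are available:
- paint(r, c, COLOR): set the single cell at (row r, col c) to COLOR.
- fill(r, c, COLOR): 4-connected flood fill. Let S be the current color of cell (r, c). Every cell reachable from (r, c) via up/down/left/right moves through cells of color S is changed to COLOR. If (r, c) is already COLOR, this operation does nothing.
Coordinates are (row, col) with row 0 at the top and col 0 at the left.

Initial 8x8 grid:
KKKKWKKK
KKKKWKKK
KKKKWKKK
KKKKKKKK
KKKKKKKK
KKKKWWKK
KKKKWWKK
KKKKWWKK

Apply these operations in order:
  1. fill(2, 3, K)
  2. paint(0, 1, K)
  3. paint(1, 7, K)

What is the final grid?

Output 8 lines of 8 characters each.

After op 1 fill(2,3,K) [0 cells changed]:
KKKKWKKK
KKKKWKKK
KKKKWKKK
KKKKKKKK
KKKKKKKK
KKKKWWKK
KKKKWWKK
KKKKWWKK
After op 2 paint(0,1,K):
KKKKWKKK
KKKKWKKK
KKKKWKKK
KKKKKKKK
KKKKKKKK
KKKKWWKK
KKKKWWKK
KKKKWWKK
After op 3 paint(1,7,K):
KKKKWKKK
KKKKWKKK
KKKKWKKK
KKKKKKKK
KKKKKKKK
KKKKWWKK
KKKKWWKK
KKKKWWKK

Answer: KKKKWKKK
KKKKWKKK
KKKKWKKK
KKKKKKKK
KKKKKKKK
KKKKWWKK
KKKKWWKK
KKKKWWKK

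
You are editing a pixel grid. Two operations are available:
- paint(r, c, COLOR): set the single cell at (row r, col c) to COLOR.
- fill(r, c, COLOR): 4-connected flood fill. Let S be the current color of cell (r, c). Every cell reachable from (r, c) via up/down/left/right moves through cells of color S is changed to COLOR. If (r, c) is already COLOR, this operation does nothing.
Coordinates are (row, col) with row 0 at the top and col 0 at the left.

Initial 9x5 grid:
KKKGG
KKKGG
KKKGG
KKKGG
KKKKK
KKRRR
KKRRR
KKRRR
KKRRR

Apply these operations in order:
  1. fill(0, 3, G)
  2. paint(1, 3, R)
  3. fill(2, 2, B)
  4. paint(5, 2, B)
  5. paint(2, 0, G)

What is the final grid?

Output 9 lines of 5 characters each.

Answer: BBBGG
BBBRG
GBBGG
BBBGG
BBBBB
BBBRR
BBRRR
BBRRR
BBRRR

Derivation:
After op 1 fill(0,3,G) [0 cells changed]:
KKKGG
KKKGG
KKKGG
KKKGG
KKKKK
KKRRR
KKRRR
KKRRR
KKRRR
After op 2 paint(1,3,R):
KKKGG
KKKRG
KKKGG
KKKGG
KKKKK
KKRRR
KKRRR
KKRRR
KKRRR
After op 3 fill(2,2,B) [25 cells changed]:
BBBGG
BBBRG
BBBGG
BBBGG
BBBBB
BBRRR
BBRRR
BBRRR
BBRRR
After op 4 paint(5,2,B):
BBBGG
BBBRG
BBBGG
BBBGG
BBBBB
BBBRR
BBRRR
BBRRR
BBRRR
After op 5 paint(2,0,G):
BBBGG
BBBRG
GBBGG
BBBGG
BBBBB
BBBRR
BBRRR
BBRRR
BBRRR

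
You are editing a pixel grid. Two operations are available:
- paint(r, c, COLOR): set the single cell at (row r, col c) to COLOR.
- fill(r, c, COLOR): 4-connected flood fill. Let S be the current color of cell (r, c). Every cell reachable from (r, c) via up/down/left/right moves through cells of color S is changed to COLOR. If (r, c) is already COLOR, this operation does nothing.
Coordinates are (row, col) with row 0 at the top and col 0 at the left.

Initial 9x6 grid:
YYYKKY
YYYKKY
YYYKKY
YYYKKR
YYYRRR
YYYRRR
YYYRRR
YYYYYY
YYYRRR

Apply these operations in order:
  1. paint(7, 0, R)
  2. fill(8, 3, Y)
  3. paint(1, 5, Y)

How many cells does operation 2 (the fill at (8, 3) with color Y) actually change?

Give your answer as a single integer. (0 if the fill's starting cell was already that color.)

Answer: 3

Derivation:
After op 1 paint(7,0,R):
YYYKKY
YYYKKY
YYYKKY
YYYKKR
YYYRRR
YYYRRR
YYYRRR
RYYYYY
YYYRRR
After op 2 fill(8,3,Y) [3 cells changed]:
YYYKKY
YYYKKY
YYYKKY
YYYKKR
YYYRRR
YYYRRR
YYYRRR
RYYYYY
YYYYYY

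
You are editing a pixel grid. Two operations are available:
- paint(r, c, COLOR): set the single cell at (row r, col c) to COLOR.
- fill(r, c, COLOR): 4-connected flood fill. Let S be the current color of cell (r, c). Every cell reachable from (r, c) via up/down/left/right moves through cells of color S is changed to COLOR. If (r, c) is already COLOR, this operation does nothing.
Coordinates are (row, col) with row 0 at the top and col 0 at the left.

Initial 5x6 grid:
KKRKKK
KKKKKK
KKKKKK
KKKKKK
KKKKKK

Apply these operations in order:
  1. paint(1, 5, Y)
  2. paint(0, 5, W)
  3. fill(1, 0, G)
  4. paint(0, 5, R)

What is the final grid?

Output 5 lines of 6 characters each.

After op 1 paint(1,5,Y):
KKRKKK
KKKKKY
KKKKKK
KKKKKK
KKKKKK
After op 2 paint(0,5,W):
KKRKKW
KKKKKY
KKKKKK
KKKKKK
KKKKKK
After op 3 fill(1,0,G) [27 cells changed]:
GGRGGW
GGGGGY
GGGGGG
GGGGGG
GGGGGG
After op 4 paint(0,5,R):
GGRGGR
GGGGGY
GGGGGG
GGGGGG
GGGGGG

Answer: GGRGGR
GGGGGY
GGGGGG
GGGGGG
GGGGGG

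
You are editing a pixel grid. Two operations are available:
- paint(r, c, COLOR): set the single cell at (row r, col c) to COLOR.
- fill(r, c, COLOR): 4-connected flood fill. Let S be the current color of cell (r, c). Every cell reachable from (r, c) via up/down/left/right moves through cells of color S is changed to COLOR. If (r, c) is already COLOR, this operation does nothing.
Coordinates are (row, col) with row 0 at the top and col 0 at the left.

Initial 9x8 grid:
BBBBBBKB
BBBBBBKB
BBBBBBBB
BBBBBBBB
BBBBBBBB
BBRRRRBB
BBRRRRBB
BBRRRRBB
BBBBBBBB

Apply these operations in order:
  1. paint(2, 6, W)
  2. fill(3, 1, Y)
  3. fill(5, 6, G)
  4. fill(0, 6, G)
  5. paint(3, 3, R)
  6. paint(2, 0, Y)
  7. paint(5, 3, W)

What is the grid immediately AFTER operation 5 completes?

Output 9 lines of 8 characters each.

After op 1 paint(2,6,W):
BBBBBBKB
BBBBBBKB
BBBBBBWB
BBBBBBBB
BBBBBBBB
BBRRRRBB
BBRRRRBB
BBRRRRBB
BBBBBBBB
After op 2 fill(3,1,Y) [57 cells changed]:
YYYYYYKY
YYYYYYKY
YYYYYYWY
YYYYYYYY
YYYYYYYY
YYRRRRYY
YYRRRRYY
YYRRRRYY
YYYYYYYY
After op 3 fill(5,6,G) [57 cells changed]:
GGGGGGKG
GGGGGGKG
GGGGGGWG
GGGGGGGG
GGGGGGGG
GGRRRRGG
GGRRRRGG
GGRRRRGG
GGGGGGGG
After op 4 fill(0,6,G) [2 cells changed]:
GGGGGGGG
GGGGGGGG
GGGGGGWG
GGGGGGGG
GGGGGGGG
GGRRRRGG
GGRRRRGG
GGRRRRGG
GGGGGGGG
After op 5 paint(3,3,R):
GGGGGGGG
GGGGGGGG
GGGGGGWG
GGGRGGGG
GGGGGGGG
GGRRRRGG
GGRRRRGG
GGRRRRGG
GGGGGGGG

Answer: GGGGGGGG
GGGGGGGG
GGGGGGWG
GGGRGGGG
GGGGGGGG
GGRRRRGG
GGRRRRGG
GGRRRRGG
GGGGGGGG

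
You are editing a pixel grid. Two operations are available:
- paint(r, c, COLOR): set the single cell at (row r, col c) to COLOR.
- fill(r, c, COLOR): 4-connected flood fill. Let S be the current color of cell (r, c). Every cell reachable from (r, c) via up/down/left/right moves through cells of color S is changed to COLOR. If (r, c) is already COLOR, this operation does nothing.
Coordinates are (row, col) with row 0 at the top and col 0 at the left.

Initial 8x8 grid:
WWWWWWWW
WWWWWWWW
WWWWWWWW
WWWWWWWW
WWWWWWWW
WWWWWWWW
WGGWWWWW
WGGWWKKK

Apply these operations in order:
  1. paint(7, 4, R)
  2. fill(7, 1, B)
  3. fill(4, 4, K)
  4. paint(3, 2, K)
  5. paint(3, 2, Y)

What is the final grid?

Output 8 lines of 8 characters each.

Answer: KKKKKKKK
KKKKKKKK
KKKKKKKK
KKYKKKKK
KKKKKKKK
KKKKKKKK
KBBKKKKK
KBBKRKKK

Derivation:
After op 1 paint(7,4,R):
WWWWWWWW
WWWWWWWW
WWWWWWWW
WWWWWWWW
WWWWWWWW
WWWWWWWW
WGGWWWWW
WGGWRKKK
After op 2 fill(7,1,B) [4 cells changed]:
WWWWWWWW
WWWWWWWW
WWWWWWWW
WWWWWWWW
WWWWWWWW
WWWWWWWW
WBBWWWWW
WBBWRKKK
After op 3 fill(4,4,K) [56 cells changed]:
KKKKKKKK
KKKKKKKK
KKKKKKKK
KKKKKKKK
KKKKKKKK
KKKKKKKK
KBBKKKKK
KBBKRKKK
After op 4 paint(3,2,K):
KKKKKKKK
KKKKKKKK
KKKKKKKK
KKKKKKKK
KKKKKKKK
KKKKKKKK
KBBKKKKK
KBBKRKKK
After op 5 paint(3,2,Y):
KKKKKKKK
KKKKKKKK
KKKKKKKK
KKYKKKKK
KKKKKKKK
KKKKKKKK
KBBKKKKK
KBBKRKKK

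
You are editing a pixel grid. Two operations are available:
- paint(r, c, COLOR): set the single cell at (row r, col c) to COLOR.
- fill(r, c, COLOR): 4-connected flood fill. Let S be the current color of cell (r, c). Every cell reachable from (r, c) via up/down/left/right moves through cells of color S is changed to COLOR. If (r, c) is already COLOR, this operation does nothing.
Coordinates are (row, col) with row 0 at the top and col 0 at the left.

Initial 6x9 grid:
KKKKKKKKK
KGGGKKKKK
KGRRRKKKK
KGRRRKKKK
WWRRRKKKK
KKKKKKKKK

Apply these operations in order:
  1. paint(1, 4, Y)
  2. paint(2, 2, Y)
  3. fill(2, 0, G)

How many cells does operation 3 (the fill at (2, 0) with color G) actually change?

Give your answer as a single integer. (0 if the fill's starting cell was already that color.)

Answer: 37

Derivation:
After op 1 paint(1,4,Y):
KKKKKKKKK
KGGGYKKKK
KGRRRKKKK
KGRRRKKKK
WWRRRKKKK
KKKKKKKKK
After op 2 paint(2,2,Y):
KKKKKKKKK
KGGGYKKKK
KGYRRKKKK
KGRRRKKKK
WWRRRKKKK
KKKKKKKKK
After op 3 fill(2,0,G) [37 cells changed]:
GGGGGGGGG
GGGGYGGGG
GGYRRGGGG
GGRRRGGGG
WWRRRGGGG
GGGGGGGGG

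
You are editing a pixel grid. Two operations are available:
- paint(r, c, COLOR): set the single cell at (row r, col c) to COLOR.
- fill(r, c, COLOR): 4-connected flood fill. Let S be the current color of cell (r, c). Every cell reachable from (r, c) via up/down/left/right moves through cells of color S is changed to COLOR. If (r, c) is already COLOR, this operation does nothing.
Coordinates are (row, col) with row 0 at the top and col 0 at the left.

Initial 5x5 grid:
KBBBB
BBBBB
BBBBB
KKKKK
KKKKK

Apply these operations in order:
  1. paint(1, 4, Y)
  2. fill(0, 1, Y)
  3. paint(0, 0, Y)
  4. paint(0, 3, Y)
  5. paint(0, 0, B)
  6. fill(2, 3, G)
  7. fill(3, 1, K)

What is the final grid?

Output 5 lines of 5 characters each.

Answer: BGGGG
GGGGG
GGGGG
KKKKK
KKKKK

Derivation:
After op 1 paint(1,4,Y):
KBBBB
BBBBY
BBBBB
KKKKK
KKKKK
After op 2 fill(0,1,Y) [13 cells changed]:
KYYYY
YYYYY
YYYYY
KKKKK
KKKKK
After op 3 paint(0,0,Y):
YYYYY
YYYYY
YYYYY
KKKKK
KKKKK
After op 4 paint(0,3,Y):
YYYYY
YYYYY
YYYYY
KKKKK
KKKKK
After op 5 paint(0,0,B):
BYYYY
YYYYY
YYYYY
KKKKK
KKKKK
After op 6 fill(2,3,G) [14 cells changed]:
BGGGG
GGGGG
GGGGG
KKKKK
KKKKK
After op 7 fill(3,1,K) [0 cells changed]:
BGGGG
GGGGG
GGGGG
KKKKK
KKKKK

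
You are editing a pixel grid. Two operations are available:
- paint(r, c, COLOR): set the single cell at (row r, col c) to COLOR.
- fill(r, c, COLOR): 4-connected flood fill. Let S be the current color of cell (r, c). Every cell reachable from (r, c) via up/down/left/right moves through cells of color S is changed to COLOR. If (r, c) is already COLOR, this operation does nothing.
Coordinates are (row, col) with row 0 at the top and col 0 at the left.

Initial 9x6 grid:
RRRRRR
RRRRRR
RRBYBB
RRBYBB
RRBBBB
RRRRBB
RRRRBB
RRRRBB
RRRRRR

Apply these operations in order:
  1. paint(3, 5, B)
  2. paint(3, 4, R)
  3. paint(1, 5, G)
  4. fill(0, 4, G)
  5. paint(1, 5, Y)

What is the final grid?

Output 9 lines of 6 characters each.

After op 1 paint(3,5,B):
RRRRRR
RRRRRR
RRBYBB
RRBYBB
RRBBBB
RRRRBB
RRRRBB
RRRRBB
RRRRRR
After op 2 paint(3,4,R):
RRRRRR
RRRRRR
RRBYBB
RRBYRB
RRBBBB
RRRRBB
RRRRBB
RRRRBB
RRRRRR
After op 3 paint(1,5,G):
RRRRRR
RRRRRG
RRBYBB
RRBYRB
RRBBBB
RRRRBB
RRRRBB
RRRRBB
RRRRRR
After op 4 fill(0,4,G) [35 cells changed]:
GGGGGG
GGGGGG
GGBYBB
GGBYRB
GGBBBB
GGGGBB
GGGGBB
GGGGBB
GGGGGG
After op 5 paint(1,5,Y):
GGGGGG
GGGGGY
GGBYBB
GGBYRB
GGBBBB
GGGGBB
GGGGBB
GGGGBB
GGGGGG

Answer: GGGGGG
GGGGGY
GGBYBB
GGBYRB
GGBBBB
GGGGBB
GGGGBB
GGGGBB
GGGGGG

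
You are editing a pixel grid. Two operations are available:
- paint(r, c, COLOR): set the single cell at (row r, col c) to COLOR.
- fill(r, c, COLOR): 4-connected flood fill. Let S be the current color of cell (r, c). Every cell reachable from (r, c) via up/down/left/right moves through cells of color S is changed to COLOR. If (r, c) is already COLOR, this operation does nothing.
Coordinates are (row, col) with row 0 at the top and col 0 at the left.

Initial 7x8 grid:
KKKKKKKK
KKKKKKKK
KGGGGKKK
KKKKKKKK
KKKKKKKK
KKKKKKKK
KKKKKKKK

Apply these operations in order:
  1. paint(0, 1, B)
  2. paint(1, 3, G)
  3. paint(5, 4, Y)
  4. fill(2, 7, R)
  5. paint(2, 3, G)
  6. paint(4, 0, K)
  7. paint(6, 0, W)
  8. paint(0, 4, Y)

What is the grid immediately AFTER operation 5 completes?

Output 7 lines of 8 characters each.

After op 1 paint(0,1,B):
KBKKKKKK
KKKKKKKK
KGGGGKKK
KKKKKKKK
KKKKKKKK
KKKKKKKK
KKKKKKKK
After op 2 paint(1,3,G):
KBKKKKKK
KKKGKKKK
KGGGGKKK
KKKKKKKK
KKKKKKKK
KKKKKKKK
KKKKKKKK
After op 3 paint(5,4,Y):
KBKKKKKK
KKKGKKKK
KGGGGKKK
KKKKKKKK
KKKKKKKK
KKKKYKKK
KKKKKKKK
After op 4 fill(2,7,R) [49 cells changed]:
RBRRRRRR
RRRGRRRR
RGGGGRRR
RRRRRRRR
RRRRRRRR
RRRRYRRR
RRRRRRRR
After op 5 paint(2,3,G):
RBRRRRRR
RRRGRRRR
RGGGGRRR
RRRRRRRR
RRRRRRRR
RRRRYRRR
RRRRRRRR

Answer: RBRRRRRR
RRRGRRRR
RGGGGRRR
RRRRRRRR
RRRRRRRR
RRRRYRRR
RRRRRRRR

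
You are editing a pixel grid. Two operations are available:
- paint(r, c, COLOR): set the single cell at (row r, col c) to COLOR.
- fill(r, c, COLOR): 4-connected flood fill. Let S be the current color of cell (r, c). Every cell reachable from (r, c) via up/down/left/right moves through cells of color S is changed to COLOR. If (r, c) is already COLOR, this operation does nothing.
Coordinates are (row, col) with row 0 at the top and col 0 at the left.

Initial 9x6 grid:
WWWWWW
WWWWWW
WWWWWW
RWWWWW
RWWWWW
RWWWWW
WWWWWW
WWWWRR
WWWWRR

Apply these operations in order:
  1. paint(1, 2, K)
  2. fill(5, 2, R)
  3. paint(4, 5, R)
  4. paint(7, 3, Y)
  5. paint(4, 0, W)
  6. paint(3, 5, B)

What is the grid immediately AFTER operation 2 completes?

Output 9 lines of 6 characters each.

After op 1 paint(1,2,K):
WWWWWW
WWKWWW
WWWWWW
RWWWWW
RWWWWW
RWWWWW
WWWWWW
WWWWRR
WWWWRR
After op 2 fill(5,2,R) [46 cells changed]:
RRRRRR
RRKRRR
RRRRRR
RRRRRR
RRRRRR
RRRRRR
RRRRRR
RRRRRR
RRRRRR

Answer: RRRRRR
RRKRRR
RRRRRR
RRRRRR
RRRRRR
RRRRRR
RRRRRR
RRRRRR
RRRRRR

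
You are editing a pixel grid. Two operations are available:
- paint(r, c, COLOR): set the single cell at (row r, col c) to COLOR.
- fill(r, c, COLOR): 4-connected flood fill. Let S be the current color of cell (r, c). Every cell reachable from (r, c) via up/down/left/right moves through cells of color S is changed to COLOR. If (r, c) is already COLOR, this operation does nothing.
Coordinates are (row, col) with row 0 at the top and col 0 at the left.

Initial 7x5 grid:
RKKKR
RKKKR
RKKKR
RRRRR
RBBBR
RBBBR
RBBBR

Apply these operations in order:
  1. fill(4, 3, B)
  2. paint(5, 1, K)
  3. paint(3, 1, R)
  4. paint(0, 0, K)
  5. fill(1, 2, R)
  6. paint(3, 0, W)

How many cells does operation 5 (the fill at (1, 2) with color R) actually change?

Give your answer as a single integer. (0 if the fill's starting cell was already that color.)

After op 1 fill(4,3,B) [0 cells changed]:
RKKKR
RKKKR
RKKKR
RRRRR
RBBBR
RBBBR
RBBBR
After op 2 paint(5,1,K):
RKKKR
RKKKR
RKKKR
RRRRR
RBBBR
RKBBR
RBBBR
After op 3 paint(3,1,R):
RKKKR
RKKKR
RKKKR
RRRRR
RBBBR
RKBBR
RBBBR
After op 4 paint(0,0,K):
KKKKR
RKKKR
RKKKR
RRRRR
RBBBR
RKBBR
RBBBR
After op 5 fill(1,2,R) [10 cells changed]:
RRRRR
RRRRR
RRRRR
RRRRR
RBBBR
RKBBR
RBBBR

Answer: 10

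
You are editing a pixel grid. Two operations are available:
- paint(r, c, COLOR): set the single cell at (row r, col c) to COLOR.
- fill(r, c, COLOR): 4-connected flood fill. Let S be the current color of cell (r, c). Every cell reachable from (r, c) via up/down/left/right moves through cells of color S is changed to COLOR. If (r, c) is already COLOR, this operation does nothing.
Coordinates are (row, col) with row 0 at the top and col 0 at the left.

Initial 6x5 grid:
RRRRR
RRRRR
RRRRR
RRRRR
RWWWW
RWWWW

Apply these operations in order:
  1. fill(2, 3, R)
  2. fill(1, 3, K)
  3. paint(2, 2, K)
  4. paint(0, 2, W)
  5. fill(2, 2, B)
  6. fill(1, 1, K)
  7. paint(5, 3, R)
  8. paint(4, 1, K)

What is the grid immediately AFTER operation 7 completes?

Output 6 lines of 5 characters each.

After op 1 fill(2,3,R) [0 cells changed]:
RRRRR
RRRRR
RRRRR
RRRRR
RWWWW
RWWWW
After op 2 fill(1,3,K) [22 cells changed]:
KKKKK
KKKKK
KKKKK
KKKKK
KWWWW
KWWWW
After op 3 paint(2,2,K):
KKKKK
KKKKK
KKKKK
KKKKK
KWWWW
KWWWW
After op 4 paint(0,2,W):
KKWKK
KKKKK
KKKKK
KKKKK
KWWWW
KWWWW
After op 5 fill(2,2,B) [21 cells changed]:
BBWBB
BBBBB
BBBBB
BBBBB
BWWWW
BWWWW
After op 6 fill(1,1,K) [21 cells changed]:
KKWKK
KKKKK
KKKKK
KKKKK
KWWWW
KWWWW
After op 7 paint(5,3,R):
KKWKK
KKKKK
KKKKK
KKKKK
KWWWW
KWWRW

Answer: KKWKK
KKKKK
KKKKK
KKKKK
KWWWW
KWWRW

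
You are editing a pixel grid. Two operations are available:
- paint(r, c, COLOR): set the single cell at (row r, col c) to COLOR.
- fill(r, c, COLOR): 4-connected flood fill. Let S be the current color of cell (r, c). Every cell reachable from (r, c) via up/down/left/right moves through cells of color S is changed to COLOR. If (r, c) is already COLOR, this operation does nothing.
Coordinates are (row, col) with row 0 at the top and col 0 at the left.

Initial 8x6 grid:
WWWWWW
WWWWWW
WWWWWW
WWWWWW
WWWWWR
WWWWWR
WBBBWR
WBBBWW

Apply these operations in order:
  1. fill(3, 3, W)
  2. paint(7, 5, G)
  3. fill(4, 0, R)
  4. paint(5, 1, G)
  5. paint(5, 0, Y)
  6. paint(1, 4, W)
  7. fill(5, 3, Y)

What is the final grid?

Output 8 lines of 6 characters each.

After op 1 fill(3,3,W) [0 cells changed]:
WWWWWW
WWWWWW
WWWWWW
WWWWWW
WWWWWR
WWWWWR
WBBBWR
WBBBWW
After op 2 paint(7,5,G):
WWWWWW
WWWWWW
WWWWWW
WWWWWW
WWWWWR
WWWWWR
WBBBWR
WBBBWG
After op 3 fill(4,0,R) [38 cells changed]:
RRRRRR
RRRRRR
RRRRRR
RRRRRR
RRRRRR
RRRRRR
RBBBRR
RBBBRG
After op 4 paint(5,1,G):
RRRRRR
RRRRRR
RRRRRR
RRRRRR
RRRRRR
RGRRRR
RBBBRR
RBBBRG
After op 5 paint(5,0,Y):
RRRRRR
RRRRRR
RRRRRR
RRRRRR
RRRRRR
YGRRRR
RBBBRR
RBBBRG
After op 6 paint(1,4,W):
RRRRRR
RRRRWR
RRRRRR
RRRRRR
RRRRRR
YGRRRR
RBBBRR
RBBBRG
After op 7 fill(5,3,Y) [36 cells changed]:
YYYYYY
YYYYWY
YYYYYY
YYYYYY
YYYYYY
YGYYYY
RBBBYY
RBBBYG

Answer: YYYYYY
YYYYWY
YYYYYY
YYYYYY
YYYYYY
YGYYYY
RBBBYY
RBBBYG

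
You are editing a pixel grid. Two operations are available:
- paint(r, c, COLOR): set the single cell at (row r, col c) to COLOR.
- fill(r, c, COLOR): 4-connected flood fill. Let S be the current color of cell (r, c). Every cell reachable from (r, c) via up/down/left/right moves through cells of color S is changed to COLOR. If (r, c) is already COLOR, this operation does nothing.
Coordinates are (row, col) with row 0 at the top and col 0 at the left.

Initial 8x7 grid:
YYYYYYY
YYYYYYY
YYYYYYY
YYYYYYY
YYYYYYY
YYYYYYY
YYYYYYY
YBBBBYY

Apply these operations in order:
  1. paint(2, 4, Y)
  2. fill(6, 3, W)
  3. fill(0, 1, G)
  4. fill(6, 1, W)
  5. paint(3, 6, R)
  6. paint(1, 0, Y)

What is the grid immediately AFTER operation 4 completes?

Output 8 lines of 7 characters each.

Answer: WWWWWWW
WWWWWWW
WWWWWWW
WWWWWWW
WWWWWWW
WWWWWWW
WWWWWWW
WBBBBWW

Derivation:
After op 1 paint(2,4,Y):
YYYYYYY
YYYYYYY
YYYYYYY
YYYYYYY
YYYYYYY
YYYYYYY
YYYYYYY
YBBBBYY
After op 2 fill(6,3,W) [52 cells changed]:
WWWWWWW
WWWWWWW
WWWWWWW
WWWWWWW
WWWWWWW
WWWWWWW
WWWWWWW
WBBBBWW
After op 3 fill(0,1,G) [52 cells changed]:
GGGGGGG
GGGGGGG
GGGGGGG
GGGGGGG
GGGGGGG
GGGGGGG
GGGGGGG
GBBBBGG
After op 4 fill(6,1,W) [52 cells changed]:
WWWWWWW
WWWWWWW
WWWWWWW
WWWWWWW
WWWWWWW
WWWWWWW
WWWWWWW
WBBBBWW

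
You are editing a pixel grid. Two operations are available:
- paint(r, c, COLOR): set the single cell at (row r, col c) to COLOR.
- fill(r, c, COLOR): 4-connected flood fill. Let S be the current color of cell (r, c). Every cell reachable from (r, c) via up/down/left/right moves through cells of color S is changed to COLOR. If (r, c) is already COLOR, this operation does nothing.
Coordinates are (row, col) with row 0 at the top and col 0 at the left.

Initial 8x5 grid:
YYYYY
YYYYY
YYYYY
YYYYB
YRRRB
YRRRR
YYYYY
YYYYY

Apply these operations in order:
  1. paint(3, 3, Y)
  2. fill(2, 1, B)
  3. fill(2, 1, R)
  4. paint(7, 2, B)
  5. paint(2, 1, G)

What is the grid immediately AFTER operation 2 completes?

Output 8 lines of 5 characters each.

Answer: BBBBB
BBBBB
BBBBB
BBBBB
BRRRB
BRRRR
BBBBB
BBBBB

Derivation:
After op 1 paint(3,3,Y):
YYYYY
YYYYY
YYYYY
YYYYB
YRRRB
YRRRR
YYYYY
YYYYY
After op 2 fill(2,1,B) [31 cells changed]:
BBBBB
BBBBB
BBBBB
BBBBB
BRRRB
BRRRR
BBBBB
BBBBB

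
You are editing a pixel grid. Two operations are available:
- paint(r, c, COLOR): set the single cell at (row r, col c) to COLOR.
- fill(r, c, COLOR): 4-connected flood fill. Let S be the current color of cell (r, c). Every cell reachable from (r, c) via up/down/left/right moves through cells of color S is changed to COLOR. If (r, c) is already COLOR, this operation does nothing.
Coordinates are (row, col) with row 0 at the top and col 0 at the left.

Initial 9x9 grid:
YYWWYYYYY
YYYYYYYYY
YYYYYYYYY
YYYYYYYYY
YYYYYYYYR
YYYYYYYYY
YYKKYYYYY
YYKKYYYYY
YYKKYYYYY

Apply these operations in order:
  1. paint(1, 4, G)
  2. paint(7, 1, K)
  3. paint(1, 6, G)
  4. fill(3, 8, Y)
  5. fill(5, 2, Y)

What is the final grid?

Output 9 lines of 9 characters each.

After op 1 paint(1,4,G):
YYWWYYYYY
YYYYGYYYY
YYYYYYYYY
YYYYYYYYY
YYYYYYYYR
YYYYYYYYY
YYKKYYYYY
YYKKYYYYY
YYKKYYYYY
After op 2 paint(7,1,K):
YYWWYYYYY
YYYYGYYYY
YYYYYYYYY
YYYYYYYYY
YYYYYYYYR
YYYYYYYYY
YYKKYYYYY
YKKKYYYYY
YYKKYYYYY
After op 3 paint(1,6,G):
YYWWYYYYY
YYYYGYGYY
YYYYYYYYY
YYYYYYYYY
YYYYYYYYR
YYYYYYYYY
YYKKYYYYY
YKKKYYYYY
YYKKYYYYY
After op 4 fill(3,8,Y) [0 cells changed]:
YYWWYYYYY
YYYYGYGYY
YYYYYYYYY
YYYYYYYYY
YYYYYYYYR
YYYYYYYYY
YYKKYYYYY
YKKKYYYYY
YYKKYYYYY
After op 5 fill(5,2,Y) [0 cells changed]:
YYWWYYYYY
YYYYGYGYY
YYYYYYYYY
YYYYYYYYY
YYYYYYYYR
YYYYYYYYY
YYKKYYYYY
YKKKYYYYY
YYKKYYYYY

Answer: YYWWYYYYY
YYYYGYGYY
YYYYYYYYY
YYYYYYYYY
YYYYYYYYR
YYYYYYYYY
YYKKYYYYY
YKKKYYYYY
YYKKYYYYY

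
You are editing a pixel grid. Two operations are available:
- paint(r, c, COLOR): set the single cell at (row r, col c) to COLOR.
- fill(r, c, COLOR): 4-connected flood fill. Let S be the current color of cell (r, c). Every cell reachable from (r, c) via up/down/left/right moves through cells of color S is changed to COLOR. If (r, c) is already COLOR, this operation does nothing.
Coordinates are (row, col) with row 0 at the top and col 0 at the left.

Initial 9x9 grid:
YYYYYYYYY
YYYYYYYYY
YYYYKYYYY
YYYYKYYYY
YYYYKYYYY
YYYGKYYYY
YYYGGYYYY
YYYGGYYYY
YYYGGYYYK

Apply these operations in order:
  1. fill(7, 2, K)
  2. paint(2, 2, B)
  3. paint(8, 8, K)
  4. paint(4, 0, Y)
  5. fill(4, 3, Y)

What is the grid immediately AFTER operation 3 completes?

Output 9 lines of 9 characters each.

After op 1 fill(7,2,K) [69 cells changed]:
KKKKKKKKK
KKKKKKKKK
KKKKKKKKK
KKKKKKKKK
KKKKKKKKK
KKKGKKKKK
KKKGGKKKK
KKKGGKKKK
KKKGGKKKK
After op 2 paint(2,2,B):
KKKKKKKKK
KKKKKKKKK
KKBKKKKKK
KKKKKKKKK
KKKKKKKKK
KKKGKKKKK
KKKGGKKKK
KKKGGKKKK
KKKGGKKKK
After op 3 paint(8,8,K):
KKKKKKKKK
KKKKKKKKK
KKBKKKKKK
KKKKKKKKK
KKKKKKKKK
KKKGKKKKK
KKKGGKKKK
KKKGGKKKK
KKKGGKKKK

Answer: KKKKKKKKK
KKKKKKKKK
KKBKKKKKK
KKKKKKKKK
KKKKKKKKK
KKKGKKKKK
KKKGGKKKK
KKKGGKKKK
KKKGGKKKK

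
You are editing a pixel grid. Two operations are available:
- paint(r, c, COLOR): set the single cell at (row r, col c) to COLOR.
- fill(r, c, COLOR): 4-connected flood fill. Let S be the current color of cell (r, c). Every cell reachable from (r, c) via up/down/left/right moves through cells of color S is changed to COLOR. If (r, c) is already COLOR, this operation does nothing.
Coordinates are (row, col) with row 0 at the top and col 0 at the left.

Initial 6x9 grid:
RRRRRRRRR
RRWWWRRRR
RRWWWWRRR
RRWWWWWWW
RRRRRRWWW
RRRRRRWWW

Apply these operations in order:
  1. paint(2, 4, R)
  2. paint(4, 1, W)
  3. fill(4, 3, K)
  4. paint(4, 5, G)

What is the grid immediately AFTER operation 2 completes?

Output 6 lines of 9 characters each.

Answer: RRRRRRRRR
RRWWWRRRR
RRWWRWRRR
RRWWWWWWW
RWRRRRWWW
RRRRRRWWW

Derivation:
After op 1 paint(2,4,R):
RRRRRRRRR
RRWWWRRRR
RRWWRWRRR
RRWWWWWWW
RRRRRRWWW
RRRRRRWWW
After op 2 paint(4,1,W):
RRRRRRRRR
RRWWWRRRR
RRWWRWRRR
RRWWWWWWW
RWRRRRWWW
RRRRRRWWW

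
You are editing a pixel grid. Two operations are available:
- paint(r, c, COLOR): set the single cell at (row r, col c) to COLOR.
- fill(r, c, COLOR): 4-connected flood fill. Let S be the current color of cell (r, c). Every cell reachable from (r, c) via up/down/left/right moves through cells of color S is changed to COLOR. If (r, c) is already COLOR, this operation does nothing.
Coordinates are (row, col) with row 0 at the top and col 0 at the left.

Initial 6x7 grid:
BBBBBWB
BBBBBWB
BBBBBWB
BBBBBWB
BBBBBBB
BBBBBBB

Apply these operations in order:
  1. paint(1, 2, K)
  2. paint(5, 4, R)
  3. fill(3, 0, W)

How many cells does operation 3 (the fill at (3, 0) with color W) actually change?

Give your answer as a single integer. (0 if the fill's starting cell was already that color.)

After op 1 paint(1,2,K):
BBBBBWB
BBKBBWB
BBBBBWB
BBBBBWB
BBBBBBB
BBBBBBB
After op 2 paint(5,4,R):
BBBBBWB
BBKBBWB
BBBBBWB
BBBBBWB
BBBBBBB
BBBBRBB
After op 3 fill(3,0,W) [36 cells changed]:
WWWWWWW
WWKWWWW
WWWWWWW
WWWWWWW
WWWWWWW
WWWWRWW

Answer: 36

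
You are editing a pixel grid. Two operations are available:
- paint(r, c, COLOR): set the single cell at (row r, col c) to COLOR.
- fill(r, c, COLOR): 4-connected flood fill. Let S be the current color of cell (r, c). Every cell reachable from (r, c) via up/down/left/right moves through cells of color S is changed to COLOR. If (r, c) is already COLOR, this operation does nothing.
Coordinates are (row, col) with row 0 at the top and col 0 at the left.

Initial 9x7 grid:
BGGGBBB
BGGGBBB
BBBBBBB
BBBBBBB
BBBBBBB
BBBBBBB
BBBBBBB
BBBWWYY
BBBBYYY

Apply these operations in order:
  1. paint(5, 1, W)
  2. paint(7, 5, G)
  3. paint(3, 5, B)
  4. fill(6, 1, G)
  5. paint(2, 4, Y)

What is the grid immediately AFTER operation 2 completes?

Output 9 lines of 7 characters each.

After op 1 paint(5,1,W):
BGGGBBB
BGGGBBB
BBBBBBB
BBBBBBB
BBBBBBB
BWBBBBB
BBBBBBB
BBBWWYY
BBBBYYY
After op 2 paint(7,5,G):
BGGGBBB
BGGGBBB
BBBBBBB
BBBBBBB
BBBBBBB
BWBBBBB
BBBBBBB
BBBWWGY
BBBBYYY

Answer: BGGGBBB
BGGGBBB
BBBBBBB
BBBBBBB
BBBBBBB
BWBBBBB
BBBBBBB
BBBWWGY
BBBBYYY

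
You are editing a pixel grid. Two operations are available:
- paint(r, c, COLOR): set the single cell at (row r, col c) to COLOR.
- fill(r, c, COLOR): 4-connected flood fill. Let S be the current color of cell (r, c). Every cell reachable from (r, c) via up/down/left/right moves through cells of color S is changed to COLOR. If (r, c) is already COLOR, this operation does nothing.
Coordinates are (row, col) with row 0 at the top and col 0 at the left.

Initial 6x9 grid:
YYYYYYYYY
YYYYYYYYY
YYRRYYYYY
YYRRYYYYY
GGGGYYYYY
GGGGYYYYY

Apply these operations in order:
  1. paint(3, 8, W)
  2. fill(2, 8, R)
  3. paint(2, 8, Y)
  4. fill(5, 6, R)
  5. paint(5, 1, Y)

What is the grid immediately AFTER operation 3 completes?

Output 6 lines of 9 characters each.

Answer: RRRRRRRRR
RRRRRRRRR
RRRRRRRRY
RRRRRRRRW
GGGGRRRRR
GGGGRRRRR

Derivation:
After op 1 paint(3,8,W):
YYYYYYYYY
YYYYYYYYY
YYRRYYYYY
YYRRYYYYW
GGGGYYYYY
GGGGYYYYY
After op 2 fill(2,8,R) [41 cells changed]:
RRRRRRRRR
RRRRRRRRR
RRRRRRRRR
RRRRRRRRW
GGGGRRRRR
GGGGRRRRR
After op 3 paint(2,8,Y):
RRRRRRRRR
RRRRRRRRR
RRRRRRRRY
RRRRRRRRW
GGGGRRRRR
GGGGRRRRR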